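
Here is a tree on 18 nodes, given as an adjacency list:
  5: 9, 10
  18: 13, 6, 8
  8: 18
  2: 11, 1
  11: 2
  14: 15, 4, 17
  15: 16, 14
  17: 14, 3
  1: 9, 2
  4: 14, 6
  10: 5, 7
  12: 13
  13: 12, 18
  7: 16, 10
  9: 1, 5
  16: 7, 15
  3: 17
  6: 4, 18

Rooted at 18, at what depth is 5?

8

Path from 18 to 5: 18 – 6 – 4 – 14 – 15 – 16 – 7 – 10 – 5, which has 8 edges.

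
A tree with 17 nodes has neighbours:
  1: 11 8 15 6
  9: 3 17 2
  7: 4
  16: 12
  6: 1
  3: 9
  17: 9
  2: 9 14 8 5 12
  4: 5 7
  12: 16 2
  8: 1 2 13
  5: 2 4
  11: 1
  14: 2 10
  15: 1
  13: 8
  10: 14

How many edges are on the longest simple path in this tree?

A longest path is 7 - 4 - 5 - 2 - 8 - 1 - 11, with 6 edges.

6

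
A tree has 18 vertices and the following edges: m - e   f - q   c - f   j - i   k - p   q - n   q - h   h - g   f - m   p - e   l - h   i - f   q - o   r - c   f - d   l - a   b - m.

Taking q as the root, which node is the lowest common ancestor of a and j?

q

Ancestors of a (toward the root): a, l, h, q.
Ancestors of j: j, i, f, q.
The deepest node appearing in both lists is q.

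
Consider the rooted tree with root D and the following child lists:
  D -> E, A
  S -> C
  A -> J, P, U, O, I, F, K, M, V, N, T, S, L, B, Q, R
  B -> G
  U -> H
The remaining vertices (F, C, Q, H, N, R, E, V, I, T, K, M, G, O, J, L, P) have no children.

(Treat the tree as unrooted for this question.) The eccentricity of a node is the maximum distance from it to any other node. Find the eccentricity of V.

3

A farthest node from V is C (H, G, E also at distance 3).
The path V – A – S – C has 3 edges.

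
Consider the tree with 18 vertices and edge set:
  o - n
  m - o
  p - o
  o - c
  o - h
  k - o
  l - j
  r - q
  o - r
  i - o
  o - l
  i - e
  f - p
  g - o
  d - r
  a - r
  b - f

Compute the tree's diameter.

5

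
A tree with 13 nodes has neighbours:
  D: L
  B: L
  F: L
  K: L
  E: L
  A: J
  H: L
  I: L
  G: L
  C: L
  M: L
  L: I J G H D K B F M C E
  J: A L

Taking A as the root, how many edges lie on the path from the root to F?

Climbing from F to the root: F–L–J–A. That's 3 steps.

3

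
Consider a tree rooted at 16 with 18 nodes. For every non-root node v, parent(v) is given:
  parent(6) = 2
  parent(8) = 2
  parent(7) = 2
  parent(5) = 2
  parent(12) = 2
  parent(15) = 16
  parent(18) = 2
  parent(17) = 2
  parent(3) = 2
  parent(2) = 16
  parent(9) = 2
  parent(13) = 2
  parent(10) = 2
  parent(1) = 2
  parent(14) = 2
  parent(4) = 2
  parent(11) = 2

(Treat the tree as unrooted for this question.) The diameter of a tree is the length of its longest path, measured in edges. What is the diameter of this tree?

3

A longest path is 15 - 16 - 2 - 17, with 3 edges.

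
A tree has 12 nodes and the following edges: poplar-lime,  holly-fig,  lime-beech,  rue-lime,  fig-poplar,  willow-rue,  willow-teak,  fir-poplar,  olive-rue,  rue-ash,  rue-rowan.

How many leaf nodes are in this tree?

7

The leaves are ash, beech, fir, holly, olive, rowan, teak.
That is 7 leaves.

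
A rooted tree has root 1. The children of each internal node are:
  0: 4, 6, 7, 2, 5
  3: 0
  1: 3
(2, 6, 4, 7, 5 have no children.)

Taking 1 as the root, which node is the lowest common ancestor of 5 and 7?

Ancestors of 5 (toward the root): 5, 0, 3, 1.
Ancestors of 7: 7, 0, 3, 1.
The deepest node appearing in both lists is 0.

0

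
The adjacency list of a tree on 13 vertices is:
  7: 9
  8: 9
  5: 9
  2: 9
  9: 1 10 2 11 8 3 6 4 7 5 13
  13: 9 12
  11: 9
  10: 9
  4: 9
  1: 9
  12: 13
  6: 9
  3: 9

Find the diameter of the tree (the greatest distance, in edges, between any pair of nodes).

A longest path is 12 - 13 - 9 - 11, with 3 edges.

3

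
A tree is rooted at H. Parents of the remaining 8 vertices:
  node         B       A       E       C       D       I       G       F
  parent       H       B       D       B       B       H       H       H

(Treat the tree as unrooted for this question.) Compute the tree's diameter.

BFS from I reaches E last, at distance 4; BFS from E confirms no node is farther.
Path: I – H – B – D – E.

4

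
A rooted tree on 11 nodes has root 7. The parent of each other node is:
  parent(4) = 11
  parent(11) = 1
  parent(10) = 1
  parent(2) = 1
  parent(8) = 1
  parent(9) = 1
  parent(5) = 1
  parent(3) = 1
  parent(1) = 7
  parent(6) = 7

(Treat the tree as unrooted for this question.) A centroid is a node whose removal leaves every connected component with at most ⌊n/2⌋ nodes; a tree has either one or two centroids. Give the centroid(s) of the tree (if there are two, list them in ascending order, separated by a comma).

1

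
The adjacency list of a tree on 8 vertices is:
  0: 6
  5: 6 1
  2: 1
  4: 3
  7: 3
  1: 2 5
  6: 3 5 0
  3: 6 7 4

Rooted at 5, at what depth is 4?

3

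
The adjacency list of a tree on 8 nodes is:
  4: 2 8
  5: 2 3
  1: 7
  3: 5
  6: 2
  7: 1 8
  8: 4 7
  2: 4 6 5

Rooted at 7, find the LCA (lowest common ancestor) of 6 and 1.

7

6's ancestor chain is 6, 2, 4, 8, 7 and 1's is 1, 7; they first meet at 7.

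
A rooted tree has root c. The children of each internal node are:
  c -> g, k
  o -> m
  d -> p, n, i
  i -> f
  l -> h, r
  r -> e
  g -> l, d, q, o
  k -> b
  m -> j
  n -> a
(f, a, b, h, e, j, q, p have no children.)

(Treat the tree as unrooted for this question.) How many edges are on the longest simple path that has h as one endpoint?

A farthest node from h is f (a, b, j also at distance 5).
The path h-l-g-d-i-f has 5 edges.

5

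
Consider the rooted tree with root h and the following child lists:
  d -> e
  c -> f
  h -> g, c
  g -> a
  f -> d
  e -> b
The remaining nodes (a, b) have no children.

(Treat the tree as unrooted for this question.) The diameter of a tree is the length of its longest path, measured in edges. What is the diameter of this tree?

BFS from a reaches b last, at distance 7; BFS from b confirms no node is farther.
Path: a–g–h–c–f–d–e–b.

7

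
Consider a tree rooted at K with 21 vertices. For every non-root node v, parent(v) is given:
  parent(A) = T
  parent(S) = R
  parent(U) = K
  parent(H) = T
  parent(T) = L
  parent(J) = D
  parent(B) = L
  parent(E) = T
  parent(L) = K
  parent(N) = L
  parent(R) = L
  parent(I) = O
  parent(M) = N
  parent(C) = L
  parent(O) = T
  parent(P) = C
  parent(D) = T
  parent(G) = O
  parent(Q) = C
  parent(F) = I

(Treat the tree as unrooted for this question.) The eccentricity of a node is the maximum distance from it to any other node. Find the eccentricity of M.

Distances from M peak at 6, attained at F.
M – N – L – T – O – I – F

6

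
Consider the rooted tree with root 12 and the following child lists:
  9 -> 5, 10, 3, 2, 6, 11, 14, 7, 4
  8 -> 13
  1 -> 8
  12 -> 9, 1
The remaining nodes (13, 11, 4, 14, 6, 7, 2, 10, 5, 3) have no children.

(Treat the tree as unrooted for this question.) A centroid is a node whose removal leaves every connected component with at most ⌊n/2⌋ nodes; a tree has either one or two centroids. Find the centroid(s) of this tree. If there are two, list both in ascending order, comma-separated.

Removing 9 splits the tree into components of sizes 4, 1, 1, 1, 1, 1, 1, 1, 1, 1; the largest is 4 ≤ ⌊14/2⌋ = 7.
No neighbour of 9 does as well, so 9 is the unique centroid.

9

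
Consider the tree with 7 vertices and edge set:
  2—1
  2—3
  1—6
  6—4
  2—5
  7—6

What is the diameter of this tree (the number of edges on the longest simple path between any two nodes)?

Starting from 7, a farthest node is 3 at distance 4.
One longest path: 7-6-1-2-3.
So the diameter is 4.

4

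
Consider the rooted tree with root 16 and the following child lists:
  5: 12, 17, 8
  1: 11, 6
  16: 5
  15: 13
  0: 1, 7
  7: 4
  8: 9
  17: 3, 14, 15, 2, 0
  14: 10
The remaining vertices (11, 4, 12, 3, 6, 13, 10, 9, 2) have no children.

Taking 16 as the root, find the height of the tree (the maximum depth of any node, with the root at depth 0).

5

The longest root-to-leaf path is 16 → 5 → 17 → 0 → 1 → 6 (5 edges).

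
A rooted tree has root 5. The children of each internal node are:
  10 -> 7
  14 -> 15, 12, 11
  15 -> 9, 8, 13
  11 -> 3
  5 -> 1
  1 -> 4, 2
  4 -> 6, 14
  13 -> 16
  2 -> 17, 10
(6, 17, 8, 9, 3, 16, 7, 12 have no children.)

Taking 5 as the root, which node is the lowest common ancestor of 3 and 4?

4

Path 3→root: 3 11 14 4 1 5; path 4→root: 4 1 5.
First common node: 4.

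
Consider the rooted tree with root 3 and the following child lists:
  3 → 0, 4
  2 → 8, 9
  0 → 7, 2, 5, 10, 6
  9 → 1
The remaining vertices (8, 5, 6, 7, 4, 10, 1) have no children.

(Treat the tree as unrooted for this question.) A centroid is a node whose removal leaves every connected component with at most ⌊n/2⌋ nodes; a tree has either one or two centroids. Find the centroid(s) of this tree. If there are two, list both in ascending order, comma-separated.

Delete 0: the remaining components have sizes 4, 2, 1, 1, 1, 1. Max 4 ≤ 5, so 0 is a centroid.
No neighbour of 0 does as well, so 0 is the unique centroid.

0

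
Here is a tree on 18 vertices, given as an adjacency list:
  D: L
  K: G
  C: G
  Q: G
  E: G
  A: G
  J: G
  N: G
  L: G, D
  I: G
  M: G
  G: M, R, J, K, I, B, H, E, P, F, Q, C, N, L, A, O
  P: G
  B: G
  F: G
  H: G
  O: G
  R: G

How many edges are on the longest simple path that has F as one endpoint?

A farthest node from F is D.
The path F–G–L–D has 3 edges.

3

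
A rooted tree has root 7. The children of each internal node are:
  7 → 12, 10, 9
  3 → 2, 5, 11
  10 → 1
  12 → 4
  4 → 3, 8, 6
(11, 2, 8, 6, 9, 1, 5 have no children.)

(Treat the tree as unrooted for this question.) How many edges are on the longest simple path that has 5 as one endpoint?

6

Distances from 5 peak at 6, attained at 1.
5–3–4–12–7–10–1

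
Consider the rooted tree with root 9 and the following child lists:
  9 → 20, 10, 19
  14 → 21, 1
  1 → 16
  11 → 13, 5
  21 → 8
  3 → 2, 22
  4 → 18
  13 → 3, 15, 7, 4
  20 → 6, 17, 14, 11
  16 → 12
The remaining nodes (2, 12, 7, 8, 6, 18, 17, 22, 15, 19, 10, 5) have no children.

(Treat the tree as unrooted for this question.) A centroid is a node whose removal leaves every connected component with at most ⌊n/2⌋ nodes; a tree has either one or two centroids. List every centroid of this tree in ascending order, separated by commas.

20

Delete 20: the remaining components have sizes 10, 6, 3, 1, 1. Max 10 ≤ 11, so 20 is a centroid.
No neighbour of 20 does as well, so 20 is the unique centroid.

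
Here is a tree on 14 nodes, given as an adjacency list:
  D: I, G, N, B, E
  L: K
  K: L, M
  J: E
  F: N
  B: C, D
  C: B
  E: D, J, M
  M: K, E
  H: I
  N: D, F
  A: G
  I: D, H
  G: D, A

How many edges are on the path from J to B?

3

J–E–D–B: 3 edges.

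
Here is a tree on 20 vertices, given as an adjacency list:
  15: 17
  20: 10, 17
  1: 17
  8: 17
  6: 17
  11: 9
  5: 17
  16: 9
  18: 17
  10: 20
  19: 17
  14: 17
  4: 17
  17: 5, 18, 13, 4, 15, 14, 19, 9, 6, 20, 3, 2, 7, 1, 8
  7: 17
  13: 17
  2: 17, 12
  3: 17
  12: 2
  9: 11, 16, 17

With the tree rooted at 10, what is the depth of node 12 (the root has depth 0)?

Climbing from 12 to the root: 12 → 2 → 17 → 20 → 10. That's 4 steps.

4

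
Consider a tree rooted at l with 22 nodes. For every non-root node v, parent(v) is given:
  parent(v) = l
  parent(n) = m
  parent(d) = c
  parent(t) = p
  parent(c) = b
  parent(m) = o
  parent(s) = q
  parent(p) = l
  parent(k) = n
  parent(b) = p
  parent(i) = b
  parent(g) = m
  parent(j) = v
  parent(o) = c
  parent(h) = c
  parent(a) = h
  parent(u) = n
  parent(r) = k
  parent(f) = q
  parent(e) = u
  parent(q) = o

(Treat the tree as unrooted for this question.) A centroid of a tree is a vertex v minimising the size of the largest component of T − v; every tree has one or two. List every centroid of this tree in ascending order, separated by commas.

Delete c: the remaining components have sizes 11, 7, 2, 1. Max 11 ≤ 11, so c is a centroid.
o is adjacent to c and is also a centroid (the largest component after removing it is likewise 11).

c, o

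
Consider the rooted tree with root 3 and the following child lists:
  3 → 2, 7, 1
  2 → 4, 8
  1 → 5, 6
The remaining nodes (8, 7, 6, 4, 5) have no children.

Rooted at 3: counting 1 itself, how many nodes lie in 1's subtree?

The subtree rooted at 1 contains: 1, 6, 5 — 3 nodes.

3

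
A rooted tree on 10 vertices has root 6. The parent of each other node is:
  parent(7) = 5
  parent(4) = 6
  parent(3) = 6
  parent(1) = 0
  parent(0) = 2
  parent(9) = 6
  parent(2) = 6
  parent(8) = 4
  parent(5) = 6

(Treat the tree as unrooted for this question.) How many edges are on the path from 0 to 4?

3

0 - 2 - 6 - 4: 3 edges.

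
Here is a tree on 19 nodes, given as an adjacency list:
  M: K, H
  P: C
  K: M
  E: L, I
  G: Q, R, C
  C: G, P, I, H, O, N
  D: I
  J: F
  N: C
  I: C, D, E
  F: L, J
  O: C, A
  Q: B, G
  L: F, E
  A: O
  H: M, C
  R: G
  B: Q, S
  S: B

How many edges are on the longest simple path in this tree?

A longest path is J–F–L–E–I–C–G–Q–B–S, with 9 edges.

9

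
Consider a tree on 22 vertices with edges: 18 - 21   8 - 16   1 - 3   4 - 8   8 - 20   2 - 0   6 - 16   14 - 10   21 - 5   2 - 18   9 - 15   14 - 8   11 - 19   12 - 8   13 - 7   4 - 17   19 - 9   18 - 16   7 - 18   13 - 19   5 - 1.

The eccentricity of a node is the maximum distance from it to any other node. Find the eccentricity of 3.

Distances from 3 peak at 9, attained at 15.
3 – 1 – 5 – 21 – 18 – 7 – 13 – 19 – 9 – 15

9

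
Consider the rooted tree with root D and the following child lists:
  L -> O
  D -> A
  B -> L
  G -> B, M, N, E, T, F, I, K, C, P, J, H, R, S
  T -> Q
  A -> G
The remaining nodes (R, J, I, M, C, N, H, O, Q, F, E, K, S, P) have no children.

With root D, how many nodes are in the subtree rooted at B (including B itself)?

3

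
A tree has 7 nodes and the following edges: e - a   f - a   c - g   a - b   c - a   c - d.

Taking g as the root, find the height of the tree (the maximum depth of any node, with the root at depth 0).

3

b sits deepest: g – c – a – b — 3 edges from the root.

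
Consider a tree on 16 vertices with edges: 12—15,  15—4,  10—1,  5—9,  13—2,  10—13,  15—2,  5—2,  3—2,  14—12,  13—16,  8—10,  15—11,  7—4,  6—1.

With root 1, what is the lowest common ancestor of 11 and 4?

Path 11→root: 11 15 2 13 10 1; path 4→root: 4 15 2 13 10 1.
First common node: 15.

15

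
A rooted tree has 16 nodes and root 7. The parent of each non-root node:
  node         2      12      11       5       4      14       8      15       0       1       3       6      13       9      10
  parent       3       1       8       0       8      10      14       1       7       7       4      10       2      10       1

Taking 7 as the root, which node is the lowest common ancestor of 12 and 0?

7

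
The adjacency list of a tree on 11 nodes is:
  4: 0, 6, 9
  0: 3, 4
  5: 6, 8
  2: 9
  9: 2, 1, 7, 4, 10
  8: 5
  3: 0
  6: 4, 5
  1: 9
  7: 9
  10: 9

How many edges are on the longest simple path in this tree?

5

A longest path is 8 – 5 – 6 – 4 – 9 – 7, with 5 edges.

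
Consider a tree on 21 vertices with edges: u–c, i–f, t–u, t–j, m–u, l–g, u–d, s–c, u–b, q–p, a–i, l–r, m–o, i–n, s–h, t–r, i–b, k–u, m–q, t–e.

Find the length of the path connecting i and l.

The path is i – b – u – t – r – l, which has 5 edges.

5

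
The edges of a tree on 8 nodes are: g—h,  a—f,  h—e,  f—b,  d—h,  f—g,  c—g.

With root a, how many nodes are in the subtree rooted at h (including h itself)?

3

h's subtree: {h, d, e}, size 3.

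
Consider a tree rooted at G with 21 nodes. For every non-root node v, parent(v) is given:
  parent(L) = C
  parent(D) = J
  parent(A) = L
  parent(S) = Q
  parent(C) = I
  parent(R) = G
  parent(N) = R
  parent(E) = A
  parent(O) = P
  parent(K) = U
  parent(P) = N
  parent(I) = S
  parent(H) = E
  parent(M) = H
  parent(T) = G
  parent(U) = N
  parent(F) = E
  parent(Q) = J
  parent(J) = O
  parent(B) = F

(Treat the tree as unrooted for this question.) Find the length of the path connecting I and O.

4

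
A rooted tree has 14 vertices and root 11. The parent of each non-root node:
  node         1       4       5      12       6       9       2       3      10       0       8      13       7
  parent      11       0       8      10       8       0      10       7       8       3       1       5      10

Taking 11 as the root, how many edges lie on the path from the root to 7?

4

Path from 11 to 7: 11–1–8–10–7, which has 4 edges.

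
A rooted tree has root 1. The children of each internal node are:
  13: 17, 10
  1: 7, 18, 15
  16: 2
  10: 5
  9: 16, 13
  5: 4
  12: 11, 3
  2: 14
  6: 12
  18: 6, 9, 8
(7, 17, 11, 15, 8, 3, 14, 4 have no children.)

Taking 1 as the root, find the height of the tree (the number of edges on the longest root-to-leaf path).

6

The longest root-to-leaf path is 1–18–9–13–10–5–4 (6 edges).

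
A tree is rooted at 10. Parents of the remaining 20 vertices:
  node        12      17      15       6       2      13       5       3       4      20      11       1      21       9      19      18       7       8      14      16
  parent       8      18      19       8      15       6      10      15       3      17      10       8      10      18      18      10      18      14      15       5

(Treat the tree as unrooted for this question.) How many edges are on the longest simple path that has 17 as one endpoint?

7

The node farthest from 17 is 13, via 17 – 18 – 19 – 15 – 14 – 8 – 6 – 13 — 7 edges.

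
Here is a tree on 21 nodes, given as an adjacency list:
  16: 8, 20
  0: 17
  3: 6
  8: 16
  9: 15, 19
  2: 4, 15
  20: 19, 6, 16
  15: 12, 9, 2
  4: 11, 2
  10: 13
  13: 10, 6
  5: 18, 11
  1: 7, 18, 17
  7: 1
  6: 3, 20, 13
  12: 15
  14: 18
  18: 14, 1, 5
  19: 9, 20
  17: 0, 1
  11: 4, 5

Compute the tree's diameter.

14

Starting from 0, a farthest node is 10 at distance 14.
One longest path: 0 – 17 – 1 – 18 – 5 – 11 – 4 – 2 – 15 – 9 – 19 – 20 – 6 – 13 – 10.
So the diameter is 14.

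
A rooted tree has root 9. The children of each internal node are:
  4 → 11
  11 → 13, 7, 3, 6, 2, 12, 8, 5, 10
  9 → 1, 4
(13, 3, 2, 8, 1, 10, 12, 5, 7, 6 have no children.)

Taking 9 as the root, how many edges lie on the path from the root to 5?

3

9–4–11–5 — 3 edges.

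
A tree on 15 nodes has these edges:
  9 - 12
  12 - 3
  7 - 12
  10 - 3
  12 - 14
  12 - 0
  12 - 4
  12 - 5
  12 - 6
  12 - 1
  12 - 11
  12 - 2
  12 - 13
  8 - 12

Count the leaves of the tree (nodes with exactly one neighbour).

Exactly 13 nodes have a single neighbour: 0, 1, 2, 4, 5, 6, 7, 8, 9, 10, 11, 13, 14.

13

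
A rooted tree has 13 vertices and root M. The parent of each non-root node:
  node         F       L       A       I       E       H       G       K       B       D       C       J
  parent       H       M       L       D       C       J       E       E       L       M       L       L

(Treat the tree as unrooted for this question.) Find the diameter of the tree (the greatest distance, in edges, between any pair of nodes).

6

Starting from F, a farthest node is K at distance 6.
One longest path: F – H – J – L – C – E – K.
So the diameter is 6.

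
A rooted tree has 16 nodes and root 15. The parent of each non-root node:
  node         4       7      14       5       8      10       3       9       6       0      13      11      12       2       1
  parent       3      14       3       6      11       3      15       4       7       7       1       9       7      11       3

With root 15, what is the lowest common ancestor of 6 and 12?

7

Path 6→root: 6 7 14 3 15; path 12→root: 12 7 14 3 15.
First common node: 7.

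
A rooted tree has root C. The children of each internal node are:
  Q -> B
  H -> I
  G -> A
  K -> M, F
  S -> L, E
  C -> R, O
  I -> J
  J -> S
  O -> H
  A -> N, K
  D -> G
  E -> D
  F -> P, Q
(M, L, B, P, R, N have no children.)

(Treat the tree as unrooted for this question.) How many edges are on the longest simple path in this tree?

BFS from R reaches B last, at distance 14; BFS from B confirms no node is farther.
Path: R-C-O-H-I-J-S-E-D-G-A-K-F-Q-B.

14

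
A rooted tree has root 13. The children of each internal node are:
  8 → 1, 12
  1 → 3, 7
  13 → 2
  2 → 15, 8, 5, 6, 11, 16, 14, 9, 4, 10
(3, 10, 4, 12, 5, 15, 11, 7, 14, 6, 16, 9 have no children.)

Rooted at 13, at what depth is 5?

2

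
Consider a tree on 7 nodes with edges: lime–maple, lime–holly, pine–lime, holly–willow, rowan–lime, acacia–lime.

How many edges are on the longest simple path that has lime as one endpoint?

The node farthest from lime is willow, via lime–holly–willow — 2 edges.

2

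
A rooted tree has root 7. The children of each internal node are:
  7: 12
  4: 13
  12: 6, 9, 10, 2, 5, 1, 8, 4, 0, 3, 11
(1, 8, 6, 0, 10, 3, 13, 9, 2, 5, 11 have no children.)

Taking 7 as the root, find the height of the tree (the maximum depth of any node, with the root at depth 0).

3

The longest root-to-leaf path is 7 – 12 – 4 – 13 (3 edges).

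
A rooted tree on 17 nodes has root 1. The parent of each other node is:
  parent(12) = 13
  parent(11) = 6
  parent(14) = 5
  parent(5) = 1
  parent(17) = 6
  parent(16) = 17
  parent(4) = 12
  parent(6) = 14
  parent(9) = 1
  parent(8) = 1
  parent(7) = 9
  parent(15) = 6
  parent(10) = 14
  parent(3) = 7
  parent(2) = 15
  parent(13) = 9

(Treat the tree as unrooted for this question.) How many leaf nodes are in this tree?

The leaves are 2, 3, 4, 8, 10, 11, 16.
That is 7 leaves.

7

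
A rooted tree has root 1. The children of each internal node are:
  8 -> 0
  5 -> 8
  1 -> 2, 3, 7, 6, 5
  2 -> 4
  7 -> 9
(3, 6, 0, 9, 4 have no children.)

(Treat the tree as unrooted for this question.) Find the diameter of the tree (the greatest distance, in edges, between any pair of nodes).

A longest path is 0 - 8 - 5 - 1 - 2 - 4, with 5 edges.

5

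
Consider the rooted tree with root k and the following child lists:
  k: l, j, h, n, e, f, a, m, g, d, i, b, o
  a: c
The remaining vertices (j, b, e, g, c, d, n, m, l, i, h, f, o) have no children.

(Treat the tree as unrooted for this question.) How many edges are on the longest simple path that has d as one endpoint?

The node farthest from d is c, via d-k-a-c — 3 edges.

3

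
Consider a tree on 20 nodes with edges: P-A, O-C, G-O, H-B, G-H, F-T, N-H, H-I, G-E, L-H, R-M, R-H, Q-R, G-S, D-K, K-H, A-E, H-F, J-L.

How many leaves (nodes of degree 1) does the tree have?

11

Exactly 11 nodes have a single neighbour: B, C, D, I, J, M, N, P, Q, S, T.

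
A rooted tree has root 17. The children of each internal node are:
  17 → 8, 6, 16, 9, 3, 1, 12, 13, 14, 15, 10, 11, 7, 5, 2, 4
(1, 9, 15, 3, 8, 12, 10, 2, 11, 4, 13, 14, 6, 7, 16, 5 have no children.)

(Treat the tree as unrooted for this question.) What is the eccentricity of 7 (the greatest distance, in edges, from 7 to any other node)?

The node farthest from 7 is 10 (11, 13, 16, 15, 2, 6, 12, 3, 5, 4, 14, 8, 1, 9 also at distance 2), via 7 – 17 – 10 — 2 edges.

2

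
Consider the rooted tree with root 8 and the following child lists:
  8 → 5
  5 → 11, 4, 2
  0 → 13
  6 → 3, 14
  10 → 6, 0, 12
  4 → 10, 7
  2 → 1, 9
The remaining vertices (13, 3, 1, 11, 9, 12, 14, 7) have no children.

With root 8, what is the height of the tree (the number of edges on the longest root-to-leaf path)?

A deepest node is 3, reached by 8 → 5 → 4 → 10 → 6 → 3.
That path has 5 edges, so the height is 5.

5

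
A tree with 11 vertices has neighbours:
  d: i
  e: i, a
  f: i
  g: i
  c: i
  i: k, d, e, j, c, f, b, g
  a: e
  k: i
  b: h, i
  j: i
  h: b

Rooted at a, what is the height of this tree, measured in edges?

h sits deepest: a → e → i → b → h — 4 edges from the root.

4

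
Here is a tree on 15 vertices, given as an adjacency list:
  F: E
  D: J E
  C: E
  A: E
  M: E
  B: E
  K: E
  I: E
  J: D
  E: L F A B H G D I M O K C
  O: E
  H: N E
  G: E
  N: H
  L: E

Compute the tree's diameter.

4

A longest path is J – D – E – H – N, with 4 edges.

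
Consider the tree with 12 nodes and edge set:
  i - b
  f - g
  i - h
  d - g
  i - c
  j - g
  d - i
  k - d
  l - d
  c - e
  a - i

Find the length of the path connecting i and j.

3

i – d – g – j: 3 edges.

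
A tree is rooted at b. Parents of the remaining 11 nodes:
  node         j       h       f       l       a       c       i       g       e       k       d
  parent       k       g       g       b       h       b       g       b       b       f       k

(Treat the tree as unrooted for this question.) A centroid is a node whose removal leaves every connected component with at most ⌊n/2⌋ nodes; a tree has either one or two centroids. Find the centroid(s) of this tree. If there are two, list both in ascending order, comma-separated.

If g is removed the pieces have sizes 4, 4, 2, 1, all ≤ ⌊12/2⌋ = 6.
No neighbour of g does as well, so g is the unique centroid.

g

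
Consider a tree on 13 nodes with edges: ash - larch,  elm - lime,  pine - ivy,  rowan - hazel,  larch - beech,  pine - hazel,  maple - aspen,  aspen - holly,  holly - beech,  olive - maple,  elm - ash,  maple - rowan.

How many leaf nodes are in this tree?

3

Degree-1 nodes: ivy, lime, olive — 3 of them.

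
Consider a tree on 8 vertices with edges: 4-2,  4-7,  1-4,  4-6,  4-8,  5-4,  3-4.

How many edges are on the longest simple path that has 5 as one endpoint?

2

The node farthest from 5 is 3 (7, 8, 6, 2, 1 also at distance 2), via 5 – 4 – 3 — 2 edges.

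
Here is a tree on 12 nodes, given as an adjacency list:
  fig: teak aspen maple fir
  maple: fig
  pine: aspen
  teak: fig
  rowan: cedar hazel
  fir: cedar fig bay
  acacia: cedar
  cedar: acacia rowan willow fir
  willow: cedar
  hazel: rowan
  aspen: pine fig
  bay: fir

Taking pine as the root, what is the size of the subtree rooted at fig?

The subtree rooted at fig contains: fig, fir, maple, teak, cedar, bay, acacia, rowan, willow, hazel — 10 nodes.

10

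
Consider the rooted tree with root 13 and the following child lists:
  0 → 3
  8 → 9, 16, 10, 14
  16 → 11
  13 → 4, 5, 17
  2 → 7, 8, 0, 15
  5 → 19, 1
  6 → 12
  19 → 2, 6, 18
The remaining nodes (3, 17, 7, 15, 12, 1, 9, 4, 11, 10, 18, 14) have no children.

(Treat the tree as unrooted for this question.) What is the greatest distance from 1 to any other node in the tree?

6

Distances from 1 peak at 6, attained at 11.
1–5–19–2–8–16–11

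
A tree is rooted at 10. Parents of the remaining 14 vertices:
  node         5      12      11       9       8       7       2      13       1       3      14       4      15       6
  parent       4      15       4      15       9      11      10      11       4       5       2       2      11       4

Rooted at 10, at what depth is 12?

5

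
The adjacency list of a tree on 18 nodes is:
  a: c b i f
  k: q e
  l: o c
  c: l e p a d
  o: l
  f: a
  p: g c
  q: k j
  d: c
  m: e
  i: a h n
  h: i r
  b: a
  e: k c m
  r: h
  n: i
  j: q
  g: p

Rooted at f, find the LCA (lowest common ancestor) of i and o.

i's ancestor chain is i, a, f and o's is o, l, c, a, f; they first meet at a.

a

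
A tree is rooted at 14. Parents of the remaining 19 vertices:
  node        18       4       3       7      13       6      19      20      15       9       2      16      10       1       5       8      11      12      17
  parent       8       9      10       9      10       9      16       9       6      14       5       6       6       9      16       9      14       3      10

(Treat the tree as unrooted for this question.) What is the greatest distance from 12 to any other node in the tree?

A farthest node from 12 is 11 (2, 18 also at distance 6).
The path 12-3-10-6-9-14-11 has 6 edges.

6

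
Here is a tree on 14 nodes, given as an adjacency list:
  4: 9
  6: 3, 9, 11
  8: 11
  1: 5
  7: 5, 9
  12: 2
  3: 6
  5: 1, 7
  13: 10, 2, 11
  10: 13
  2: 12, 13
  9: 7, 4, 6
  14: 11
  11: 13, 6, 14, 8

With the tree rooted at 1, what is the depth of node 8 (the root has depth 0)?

Climbing from 8 to the root: 8–11–6–9–7–5–1. That's 6 steps.

6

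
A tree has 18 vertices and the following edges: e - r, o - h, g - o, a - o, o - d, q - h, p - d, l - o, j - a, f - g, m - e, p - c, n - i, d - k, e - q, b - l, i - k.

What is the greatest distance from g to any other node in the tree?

5

Distances from g peak at 5, attained at m (n, r also at distance 5).
g-o-h-q-e-m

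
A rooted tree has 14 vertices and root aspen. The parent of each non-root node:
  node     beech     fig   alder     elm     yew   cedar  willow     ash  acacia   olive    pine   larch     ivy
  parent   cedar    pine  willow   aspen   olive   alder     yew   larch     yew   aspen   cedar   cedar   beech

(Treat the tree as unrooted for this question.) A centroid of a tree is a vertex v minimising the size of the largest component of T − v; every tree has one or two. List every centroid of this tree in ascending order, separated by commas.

Removing cedar splits the tree into components of sizes 7, 2, 2, 2; the largest is 7 ≤ ⌊14/2⌋ = 7.
alder is adjacent to cedar and is also a centroid (the largest component after removing it is likewise 7).

alder, cedar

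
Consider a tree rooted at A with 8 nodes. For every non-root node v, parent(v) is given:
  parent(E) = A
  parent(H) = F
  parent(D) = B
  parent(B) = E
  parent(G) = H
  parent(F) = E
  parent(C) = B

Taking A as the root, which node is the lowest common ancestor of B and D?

B

Path B→root: B E A; path D→root: D B E A.
First common node: B.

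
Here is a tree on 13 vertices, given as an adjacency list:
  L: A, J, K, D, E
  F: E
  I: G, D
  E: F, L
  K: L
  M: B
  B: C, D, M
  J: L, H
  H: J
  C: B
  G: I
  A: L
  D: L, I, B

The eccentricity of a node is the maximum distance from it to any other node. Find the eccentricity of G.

5

Distances from G peak at 5, attained at F (H also at distance 5).
G-I-D-L-E-F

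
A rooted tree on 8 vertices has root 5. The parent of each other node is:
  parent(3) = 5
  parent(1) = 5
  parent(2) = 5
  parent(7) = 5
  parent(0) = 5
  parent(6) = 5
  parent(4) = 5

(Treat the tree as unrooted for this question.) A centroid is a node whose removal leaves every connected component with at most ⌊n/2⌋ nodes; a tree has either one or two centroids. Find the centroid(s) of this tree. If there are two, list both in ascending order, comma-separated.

Removing 5 splits the tree into components of sizes 1, 1, 1, 1, 1, 1, 1; the largest is 1 ≤ ⌊8/2⌋ = 4.
No neighbour of 5 does as well, so 5 is the unique centroid.

5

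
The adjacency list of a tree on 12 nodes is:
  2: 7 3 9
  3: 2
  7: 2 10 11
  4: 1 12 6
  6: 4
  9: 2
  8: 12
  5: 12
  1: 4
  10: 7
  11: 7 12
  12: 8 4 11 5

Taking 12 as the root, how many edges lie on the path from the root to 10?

Path from 12 to 10: 12–11–7–10, which has 3 edges.

3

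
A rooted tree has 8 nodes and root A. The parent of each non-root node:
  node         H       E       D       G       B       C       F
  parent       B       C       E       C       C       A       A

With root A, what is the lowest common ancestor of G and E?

C

G's ancestor chain is G, C, A and E's is E, C, A; they first meet at C.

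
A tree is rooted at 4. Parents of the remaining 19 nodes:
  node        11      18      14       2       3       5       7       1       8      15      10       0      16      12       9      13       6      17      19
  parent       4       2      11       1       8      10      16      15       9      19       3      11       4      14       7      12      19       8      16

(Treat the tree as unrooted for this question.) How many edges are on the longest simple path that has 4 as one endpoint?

A farthest node from 4 is 5.
The path 4-16-7-9-8-3-10-5 has 7 edges.

7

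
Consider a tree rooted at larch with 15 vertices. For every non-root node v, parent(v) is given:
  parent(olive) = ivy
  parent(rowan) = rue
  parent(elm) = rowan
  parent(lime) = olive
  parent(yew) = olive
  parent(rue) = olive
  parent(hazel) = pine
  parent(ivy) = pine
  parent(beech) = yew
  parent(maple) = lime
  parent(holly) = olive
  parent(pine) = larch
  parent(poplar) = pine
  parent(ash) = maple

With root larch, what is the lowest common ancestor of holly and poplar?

pine

Ancestors of holly (toward the root): holly, olive, ivy, pine, larch.
Ancestors of poplar: poplar, pine, larch.
The deepest node appearing in both lists is pine.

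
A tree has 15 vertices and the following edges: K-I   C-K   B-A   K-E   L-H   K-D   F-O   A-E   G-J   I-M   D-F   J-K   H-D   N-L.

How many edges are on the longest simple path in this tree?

Starting from N, a farthest node is B at distance 7.
One longest path: N – L – H – D – K – E – A – B.
So the diameter is 7.

7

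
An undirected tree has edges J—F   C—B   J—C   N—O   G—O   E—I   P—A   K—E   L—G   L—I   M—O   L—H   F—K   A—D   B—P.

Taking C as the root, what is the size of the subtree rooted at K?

Descendants of K (including itself): K, E, I, L, H, G, O, M, N. That's 9.

9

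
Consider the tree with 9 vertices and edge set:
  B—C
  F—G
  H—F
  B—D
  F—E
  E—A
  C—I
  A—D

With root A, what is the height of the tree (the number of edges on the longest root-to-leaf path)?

4

I sits deepest: A → D → B → C → I — 4 edges from the root.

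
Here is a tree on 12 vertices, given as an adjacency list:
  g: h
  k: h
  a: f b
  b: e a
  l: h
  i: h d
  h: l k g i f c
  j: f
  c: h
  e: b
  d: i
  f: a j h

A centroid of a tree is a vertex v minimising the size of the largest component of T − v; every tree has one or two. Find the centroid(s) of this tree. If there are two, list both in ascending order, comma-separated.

h

Removing h splits the tree into components of sizes 5, 2, 1, 1, 1, 1; the largest is 5 ≤ ⌊12/2⌋ = 6.
Every other node leaves some component of size > 6, so the centroid is unique.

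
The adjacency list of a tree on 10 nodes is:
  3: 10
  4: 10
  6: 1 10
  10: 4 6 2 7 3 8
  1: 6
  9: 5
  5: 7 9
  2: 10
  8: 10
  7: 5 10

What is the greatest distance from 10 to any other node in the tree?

3

Distances from 10 peak at 3, attained at 9.
10 – 7 – 5 – 9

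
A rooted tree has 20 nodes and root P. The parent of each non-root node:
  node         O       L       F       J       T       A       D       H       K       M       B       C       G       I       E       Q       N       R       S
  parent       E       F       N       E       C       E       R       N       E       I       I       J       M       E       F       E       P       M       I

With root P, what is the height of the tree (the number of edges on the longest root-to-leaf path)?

7

A deepest node is D, reached by P – N – F – E – I – M – R – D.
That path has 7 edges, so the height is 7.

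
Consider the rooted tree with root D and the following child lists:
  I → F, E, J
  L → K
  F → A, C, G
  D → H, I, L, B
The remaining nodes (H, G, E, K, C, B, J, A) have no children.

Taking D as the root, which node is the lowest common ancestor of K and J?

D

Ancestors of K (toward the root): K, L, D.
Ancestors of J: J, I, D.
The deepest node appearing in both lists is D.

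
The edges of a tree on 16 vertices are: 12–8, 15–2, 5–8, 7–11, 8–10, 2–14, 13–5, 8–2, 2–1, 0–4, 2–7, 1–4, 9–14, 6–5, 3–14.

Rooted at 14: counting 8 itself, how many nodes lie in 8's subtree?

The subtree rooted at 8 contains: 8, 5, 12, 10, 6, 13 — 6 nodes.

6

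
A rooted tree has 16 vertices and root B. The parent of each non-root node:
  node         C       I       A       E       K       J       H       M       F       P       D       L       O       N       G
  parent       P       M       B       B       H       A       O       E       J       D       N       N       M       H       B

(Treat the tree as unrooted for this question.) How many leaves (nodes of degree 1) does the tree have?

6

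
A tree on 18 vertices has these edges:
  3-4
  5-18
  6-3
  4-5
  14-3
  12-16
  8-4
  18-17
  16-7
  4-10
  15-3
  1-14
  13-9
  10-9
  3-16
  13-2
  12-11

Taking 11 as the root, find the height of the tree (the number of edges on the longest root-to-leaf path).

8

The longest root-to-leaf path is 11 – 12 – 16 – 3 – 4 – 10 – 9 – 13 – 2 (8 edges).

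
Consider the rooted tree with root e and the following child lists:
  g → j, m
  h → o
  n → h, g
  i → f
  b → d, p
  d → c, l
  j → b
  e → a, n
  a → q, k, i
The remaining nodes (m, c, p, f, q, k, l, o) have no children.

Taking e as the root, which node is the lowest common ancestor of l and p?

b

l's ancestor chain is l, d, b, j, g, n, e and p's is p, b, j, g, n, e; they first meet at b.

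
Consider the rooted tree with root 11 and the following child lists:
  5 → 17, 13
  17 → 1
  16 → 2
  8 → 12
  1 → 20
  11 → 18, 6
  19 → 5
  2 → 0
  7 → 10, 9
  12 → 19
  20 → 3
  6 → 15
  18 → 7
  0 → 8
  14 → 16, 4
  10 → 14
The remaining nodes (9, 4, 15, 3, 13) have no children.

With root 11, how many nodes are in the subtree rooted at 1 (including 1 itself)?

Descendants of 1 (including itself): 1, 20, 3. That's 3.

3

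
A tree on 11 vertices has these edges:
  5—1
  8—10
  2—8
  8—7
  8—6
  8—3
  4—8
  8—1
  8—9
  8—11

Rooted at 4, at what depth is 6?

Climbing from 6 to the root: 6 – 8 – 4. That's 2 steps.

2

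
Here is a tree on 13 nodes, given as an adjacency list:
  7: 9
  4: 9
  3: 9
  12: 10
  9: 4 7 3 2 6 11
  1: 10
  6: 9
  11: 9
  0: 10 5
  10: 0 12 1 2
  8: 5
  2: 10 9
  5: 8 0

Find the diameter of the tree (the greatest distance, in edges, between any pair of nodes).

6

Starting from 11, a farthest node is 8 at distance 6.
One longest path: 11-9-2-10-0-5-8.
So the diameter is 6.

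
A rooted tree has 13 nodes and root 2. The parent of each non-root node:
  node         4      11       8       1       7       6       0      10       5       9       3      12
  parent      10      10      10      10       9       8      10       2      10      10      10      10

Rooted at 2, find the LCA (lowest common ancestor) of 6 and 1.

10

Path 6→root: 6 8 10 2; path 1→root: 1 10 2.
First common node: 10.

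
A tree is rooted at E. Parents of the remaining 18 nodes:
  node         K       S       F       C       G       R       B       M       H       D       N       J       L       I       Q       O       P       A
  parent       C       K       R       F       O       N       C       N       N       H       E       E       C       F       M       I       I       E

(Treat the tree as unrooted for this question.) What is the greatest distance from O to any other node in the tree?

6

A farthest node from O is J (A, D, Q also at distance 6).
The path O–I–F–R–N–E–J has 6 edges.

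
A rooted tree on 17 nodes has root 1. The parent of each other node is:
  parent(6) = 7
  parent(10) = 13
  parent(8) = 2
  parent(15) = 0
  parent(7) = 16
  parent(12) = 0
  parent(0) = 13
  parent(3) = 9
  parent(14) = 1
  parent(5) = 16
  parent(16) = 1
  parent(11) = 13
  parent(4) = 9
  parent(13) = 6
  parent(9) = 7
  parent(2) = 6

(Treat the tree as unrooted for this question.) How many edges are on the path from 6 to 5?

The path is 6–7–16–5, which has 3 edges.

3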